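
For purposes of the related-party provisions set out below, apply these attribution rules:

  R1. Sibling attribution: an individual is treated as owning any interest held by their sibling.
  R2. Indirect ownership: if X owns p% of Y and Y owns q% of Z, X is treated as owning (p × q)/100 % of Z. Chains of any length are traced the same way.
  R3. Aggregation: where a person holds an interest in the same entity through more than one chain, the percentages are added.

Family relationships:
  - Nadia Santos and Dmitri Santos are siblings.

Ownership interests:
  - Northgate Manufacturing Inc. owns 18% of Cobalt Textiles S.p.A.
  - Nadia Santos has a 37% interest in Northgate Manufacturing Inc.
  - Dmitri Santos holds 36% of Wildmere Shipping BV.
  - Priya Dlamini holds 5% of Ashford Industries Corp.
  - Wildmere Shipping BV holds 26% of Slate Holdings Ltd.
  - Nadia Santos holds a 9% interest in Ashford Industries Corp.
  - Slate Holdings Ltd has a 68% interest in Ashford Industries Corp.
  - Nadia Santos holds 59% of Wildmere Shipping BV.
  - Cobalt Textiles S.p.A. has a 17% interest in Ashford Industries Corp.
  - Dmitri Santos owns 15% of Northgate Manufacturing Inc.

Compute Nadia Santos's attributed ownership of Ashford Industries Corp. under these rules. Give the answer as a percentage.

By sibling attribution (R1), Nadia Santos is treated as also owning Dmitri Santos's interest in Northgate Manufacturing Inc, giving 37% + 15% = 52%.
By sibling attribution (R1), Nadia Santos is treated as also owning Dmitri Santos's interest in Wildmere Shipping BV, giving 59% + 36% = 95%.
Chain via Northgate Manufacturing Inc. → Cobalt Textiles S.p.A. (R2): 52% × 18% × 17% = 1.5912% of Ashford Industries Corp.
Chain via Wildmere Shipping BV → Slate Holdings Ltd (R2): 95% × 26% × 68% = 16.796% of Ashford Industries Corp.
Direct interest in Ashford Industries Corp: 9%.
Aggregating (R3): 1.5912% + 16.796% + 9% = 27.3872%.

27.3872%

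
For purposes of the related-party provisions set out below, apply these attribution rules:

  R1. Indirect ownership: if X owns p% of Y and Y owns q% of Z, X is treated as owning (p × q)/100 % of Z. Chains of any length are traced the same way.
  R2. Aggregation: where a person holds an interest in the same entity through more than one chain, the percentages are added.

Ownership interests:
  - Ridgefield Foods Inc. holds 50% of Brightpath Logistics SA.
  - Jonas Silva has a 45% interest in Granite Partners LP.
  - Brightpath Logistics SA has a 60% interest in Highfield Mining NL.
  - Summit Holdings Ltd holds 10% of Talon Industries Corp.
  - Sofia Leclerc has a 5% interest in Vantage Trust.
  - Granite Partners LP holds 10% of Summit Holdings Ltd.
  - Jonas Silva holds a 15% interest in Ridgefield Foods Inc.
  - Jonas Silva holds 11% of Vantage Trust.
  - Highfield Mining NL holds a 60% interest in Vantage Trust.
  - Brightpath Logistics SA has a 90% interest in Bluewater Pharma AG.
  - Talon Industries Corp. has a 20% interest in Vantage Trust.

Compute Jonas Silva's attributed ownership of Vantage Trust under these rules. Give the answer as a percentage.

Chain via Granite Partners LP → Summit Holdings Ltd → Talon Industries Corp. (R1): 45% × 10% × 10% × 20% = 0.09% of Vantage Trust.
Chain via Ridgefield Foods Inc. → Brightpath Logistics SA → Highfield Mining NL (R1): 15% × 50% × 60% × 60% = 2.7% of Vantage Trust.
Direct interest in Vantage Trust: 11%.
Aggregating (R2): 0.09% + 2.7% + 11% = 13.79%.

13.79%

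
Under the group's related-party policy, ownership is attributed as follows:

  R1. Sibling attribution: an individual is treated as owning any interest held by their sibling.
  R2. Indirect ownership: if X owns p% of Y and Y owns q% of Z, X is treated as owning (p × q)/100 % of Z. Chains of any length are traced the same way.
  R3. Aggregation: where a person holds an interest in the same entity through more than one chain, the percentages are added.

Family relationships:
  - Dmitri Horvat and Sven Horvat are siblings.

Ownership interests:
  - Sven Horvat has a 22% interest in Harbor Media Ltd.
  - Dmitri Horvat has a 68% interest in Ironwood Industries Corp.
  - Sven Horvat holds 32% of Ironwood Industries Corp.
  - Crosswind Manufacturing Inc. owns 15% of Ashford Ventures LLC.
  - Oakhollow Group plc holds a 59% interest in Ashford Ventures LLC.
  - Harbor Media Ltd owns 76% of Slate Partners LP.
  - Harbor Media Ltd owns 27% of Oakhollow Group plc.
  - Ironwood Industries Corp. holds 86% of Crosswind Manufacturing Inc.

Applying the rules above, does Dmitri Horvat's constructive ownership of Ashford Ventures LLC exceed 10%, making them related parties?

Yes

By sibling attribution (R1), Dmitri Horvat is treated as also owning Sven Horvat's interest in Ironwood Industries Corp, giving 68% + 32% = 100%.
By sibling attribution (R1), Dmitri Horvat is treated as owning Sven Horvat's 22% interest in Harbor Media Ltd.
Chain via Ironwood Industries Corp. → Crosswind Manufacturing Inc. (R2): 100% × 86% × 15% = 12.9% of Ashford Ventures LLC.
Chain via Harbor Media Ltd → Oakhollow Group plc (R2): 22% × 27% × 59% = 3.5046% of Ashford Ventures LLC.
Aggregating (R3): 12.9% + 3.5046% = 16.4046%.
16.4046% exceeds the 10% threshold, so Dmitri is a related party to Ashford Ventures LLC.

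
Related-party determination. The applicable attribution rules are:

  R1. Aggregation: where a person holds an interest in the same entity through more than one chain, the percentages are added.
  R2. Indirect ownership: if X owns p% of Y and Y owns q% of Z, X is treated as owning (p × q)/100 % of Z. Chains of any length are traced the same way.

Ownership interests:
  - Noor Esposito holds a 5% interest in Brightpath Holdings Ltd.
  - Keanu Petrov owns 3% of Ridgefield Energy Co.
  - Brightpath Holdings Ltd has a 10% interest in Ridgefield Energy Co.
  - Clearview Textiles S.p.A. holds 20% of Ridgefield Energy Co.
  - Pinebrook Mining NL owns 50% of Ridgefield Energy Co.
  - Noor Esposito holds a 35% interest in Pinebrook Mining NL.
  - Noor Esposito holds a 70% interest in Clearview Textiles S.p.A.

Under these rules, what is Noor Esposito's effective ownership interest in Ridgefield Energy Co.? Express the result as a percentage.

Chain via Pinebrook Mining NL (R2): 35% × 50% = 17.5% of Ridgefield Energy Co.
Chain via Clearview Textiles S.p.A. (R2): 70% × 20% = 14% of Ridgefield Energy Co.
Chain via Brightpath Holdings Ltd (R2): 5% × 10% = 0.5% of Ridgefield Energy Co.
Aggregating (R1): 17.5% + 14% + 0.5% = 32%.

32%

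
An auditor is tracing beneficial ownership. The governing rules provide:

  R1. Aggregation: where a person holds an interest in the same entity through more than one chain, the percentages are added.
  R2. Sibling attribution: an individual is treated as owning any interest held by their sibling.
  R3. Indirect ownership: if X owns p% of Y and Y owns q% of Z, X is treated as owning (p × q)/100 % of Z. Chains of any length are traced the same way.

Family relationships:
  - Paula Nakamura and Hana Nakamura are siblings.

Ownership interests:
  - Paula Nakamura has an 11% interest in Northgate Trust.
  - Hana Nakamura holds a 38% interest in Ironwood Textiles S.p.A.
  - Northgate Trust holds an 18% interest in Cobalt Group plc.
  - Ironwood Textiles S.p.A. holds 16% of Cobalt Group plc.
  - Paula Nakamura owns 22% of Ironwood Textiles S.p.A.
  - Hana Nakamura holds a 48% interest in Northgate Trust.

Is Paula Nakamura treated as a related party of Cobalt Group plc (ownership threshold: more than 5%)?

Yes

By sibling attribution (R2), Paula Nakamura is treated as also owning Hana Nakamura's interest in Ironwood Textiles S.p.A, giving 22% + 38% = 60%.
By sibling attribution (R2), Paula Nakamura is treated as also owning Hana Nakamura's interest in Northgate Trust, giving 11% + 48% = 59%.
Chain via Ironwood Textiles S.p.A. (R3): 60% × 16% = 9.6% of Cobalt Group plc.
Chain via Northgate Trust (R3): 59% × 18% = 10.62% of Cobalt Group plc.
Aggregating (R1): 9.6% + 10.62% = 20.22%.
20.22% exceeds the 5% threshold, so Paula is a related party to Cobalt Group plc.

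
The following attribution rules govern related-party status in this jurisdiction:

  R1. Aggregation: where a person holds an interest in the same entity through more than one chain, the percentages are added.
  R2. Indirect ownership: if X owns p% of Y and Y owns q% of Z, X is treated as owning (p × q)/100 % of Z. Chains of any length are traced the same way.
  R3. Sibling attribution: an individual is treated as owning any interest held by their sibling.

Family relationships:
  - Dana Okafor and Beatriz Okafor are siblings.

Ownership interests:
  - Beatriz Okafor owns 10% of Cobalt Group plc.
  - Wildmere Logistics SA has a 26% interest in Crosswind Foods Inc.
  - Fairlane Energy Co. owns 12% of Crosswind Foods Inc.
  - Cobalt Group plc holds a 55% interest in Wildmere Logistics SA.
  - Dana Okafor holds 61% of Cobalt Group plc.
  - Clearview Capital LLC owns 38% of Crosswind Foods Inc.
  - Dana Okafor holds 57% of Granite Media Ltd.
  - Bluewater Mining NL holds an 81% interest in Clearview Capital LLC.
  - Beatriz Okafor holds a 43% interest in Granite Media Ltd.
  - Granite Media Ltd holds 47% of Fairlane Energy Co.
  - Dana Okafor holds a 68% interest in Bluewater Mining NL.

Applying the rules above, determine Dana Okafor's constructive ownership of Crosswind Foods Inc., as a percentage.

36.7234%

By sibling attribution (R3), Dana Okafor is treated as also owning Beatriz Okafor's interest in Cobalt Group plc, giving 61% + 10% = 71%.
By sibling attribution (R3), Dana Okafor is treated as also owning Beatriz Okafor's interest in Granite Media Ltd, giving 57% + 43% = 100%.
Chain via Bluewater Mining NL → Clearview Capital LLC (R2): 68% × 81% × 38% = 20.9304% of Crosswind Foods Inc.
Chain via Cobalt Group plc → Wildmere Logistics SA (R2): 71% × 55% × 26% = 10.153% of Crosswind Foods Inc.
Chain via Granite Media Ltd → Fairlane Energy Co. (R2): 100% × 47% × 12% = 5.64% of Crosswind Foods Inc.
Aggregating (R1): 20.9304% + 10.153% + 5.64% = 36.7234%.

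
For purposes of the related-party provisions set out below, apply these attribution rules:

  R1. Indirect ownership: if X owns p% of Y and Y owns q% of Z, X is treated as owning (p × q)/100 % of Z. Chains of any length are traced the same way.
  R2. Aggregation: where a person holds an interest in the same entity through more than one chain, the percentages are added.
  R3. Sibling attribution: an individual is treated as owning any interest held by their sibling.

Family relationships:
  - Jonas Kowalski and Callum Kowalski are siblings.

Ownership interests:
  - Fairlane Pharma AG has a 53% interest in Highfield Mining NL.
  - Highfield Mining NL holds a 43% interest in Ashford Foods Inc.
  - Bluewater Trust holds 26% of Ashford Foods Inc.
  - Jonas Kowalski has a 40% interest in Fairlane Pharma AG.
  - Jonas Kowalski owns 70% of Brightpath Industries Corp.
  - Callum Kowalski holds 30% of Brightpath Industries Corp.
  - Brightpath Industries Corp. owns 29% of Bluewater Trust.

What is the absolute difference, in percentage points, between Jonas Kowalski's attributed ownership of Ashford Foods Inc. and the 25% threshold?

By sibling attribution (R3), Jonas Kowalski is treated as also owning Callum Kowalski's interest in Brightpath Industries Corp, giving 70% + 30% = 100%.
Chain via Fairlane Pharma AG → Highfield Mining NL (R1): 40% × 53% × 43% = 9.116% of Ashford Foods Inc.
Chain via Brightpath Industries Corp. → Bluewater Trust (R1): 100% × 29% × 26% = 7.54% of Ashford Foods Inc.
Aggregating (R2): 9.116% + 7.54% = 16.656%.
16.656% falls short of the 25% threshold by 8.344 percentage points.

8.344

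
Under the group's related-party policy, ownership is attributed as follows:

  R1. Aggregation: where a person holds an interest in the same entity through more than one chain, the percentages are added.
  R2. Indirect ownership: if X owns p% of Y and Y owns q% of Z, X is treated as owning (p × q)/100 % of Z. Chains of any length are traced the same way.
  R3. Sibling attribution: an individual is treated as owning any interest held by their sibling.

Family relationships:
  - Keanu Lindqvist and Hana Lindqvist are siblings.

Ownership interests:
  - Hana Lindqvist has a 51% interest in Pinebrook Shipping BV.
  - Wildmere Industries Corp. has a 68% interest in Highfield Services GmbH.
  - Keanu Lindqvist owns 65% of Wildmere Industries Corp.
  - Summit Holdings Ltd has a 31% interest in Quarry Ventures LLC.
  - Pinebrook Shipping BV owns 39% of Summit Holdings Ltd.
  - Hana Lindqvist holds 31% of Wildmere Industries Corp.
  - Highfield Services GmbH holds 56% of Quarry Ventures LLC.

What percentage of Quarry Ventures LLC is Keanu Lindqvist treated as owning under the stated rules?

By sibling attribution (R3), Keanu Lindqvist is treated as also owning Hana Lindqvist's interest in Wildmere Industries Corp, giving 65% + 31% = 96%.
By sibling attribution (R3), Keanu Lindqvist is treated as owning Hana Lindqvist's 51% interest in Pinebrook Shipping BV.
Chain via Wildmere Industries Corp. → Highfield Services GmbH (R2): 96% × 68% × 56% = 36.5568% of Quarry Ventures LLC.
Chain via Pinebrook Shipping BV → Summit Holdings Ltd (R2): 51% × 39% × 31% = 6.1659% of Quarry Ventures LLC.
Aggregating (R1): 36.5568% + 6.1659% = 42.7227%.

42.7227%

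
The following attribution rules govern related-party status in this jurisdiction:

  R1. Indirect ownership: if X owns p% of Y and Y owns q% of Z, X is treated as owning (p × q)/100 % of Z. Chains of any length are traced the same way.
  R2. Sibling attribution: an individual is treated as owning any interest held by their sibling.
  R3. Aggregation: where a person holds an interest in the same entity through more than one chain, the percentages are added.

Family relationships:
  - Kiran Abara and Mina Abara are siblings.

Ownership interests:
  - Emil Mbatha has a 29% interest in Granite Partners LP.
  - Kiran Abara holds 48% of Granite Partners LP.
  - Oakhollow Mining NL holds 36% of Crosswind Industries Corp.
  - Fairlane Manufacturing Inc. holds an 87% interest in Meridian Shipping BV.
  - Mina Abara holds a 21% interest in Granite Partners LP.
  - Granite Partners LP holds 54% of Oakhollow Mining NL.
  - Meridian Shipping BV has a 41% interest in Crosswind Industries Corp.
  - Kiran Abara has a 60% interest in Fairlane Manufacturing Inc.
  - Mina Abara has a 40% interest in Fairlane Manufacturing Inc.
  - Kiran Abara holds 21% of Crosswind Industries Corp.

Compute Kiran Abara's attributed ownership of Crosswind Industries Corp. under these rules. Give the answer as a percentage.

By sibling attribution (R2), Kiran Abara is treated as also owning Mina Abara's interest in Granite Partners LP, giving 48% + 21% = 69%.
By sibling attribution (R2), Kiran Abara is treated as also owning Mina Abara's interest in Fairlane Manufacturing Inc, giving 60% + 40% = 100%.
Chain via Granite Partners LP → Oakhollow Mining NL (R1): 69% × 54% × 36% = 13.4136% of Crosswind Industries Corp.
Chain via Fairlane Manufacturing Inc. → Meridian Shipping BV (R1): 100% × 87% × 41% = 35.67% of Crosswind Industries Corp.
Direct interest in Crosswind Industries Corp: 21%.
Aggregating (R3): 13.4136% + 35.67% + 21% = 70.0836%.

70.0836%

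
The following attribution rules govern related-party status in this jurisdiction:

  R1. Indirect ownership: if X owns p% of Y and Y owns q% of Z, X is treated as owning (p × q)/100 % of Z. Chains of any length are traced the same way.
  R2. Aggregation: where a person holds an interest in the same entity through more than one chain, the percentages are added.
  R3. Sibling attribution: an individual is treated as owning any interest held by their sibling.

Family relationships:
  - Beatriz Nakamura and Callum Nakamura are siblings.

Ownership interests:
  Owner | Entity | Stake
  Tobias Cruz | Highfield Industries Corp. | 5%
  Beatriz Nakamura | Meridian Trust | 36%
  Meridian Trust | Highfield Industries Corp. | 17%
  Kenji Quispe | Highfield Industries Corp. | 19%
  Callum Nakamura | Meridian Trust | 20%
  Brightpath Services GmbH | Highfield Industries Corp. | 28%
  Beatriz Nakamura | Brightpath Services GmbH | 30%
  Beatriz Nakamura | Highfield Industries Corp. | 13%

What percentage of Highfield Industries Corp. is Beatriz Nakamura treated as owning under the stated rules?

By sibling attribution (R3), Beatriz Nakamura is treated as also owning Callum Nakamura's interest in Meridian Trust, giving 36% + 20% = 56%.
Chain via Meridian Trust (R1): 56% × 17% = 9.52% of Highfield Industries Corp.
Chain via Brightpath Services GmbH (R1): 30% × 28% = 8.4% of Highfield Industries Corp.
Direct interest in Highfield Industries Corp: 13%.
Aggregating (R2): 9.52% + 8.4% + 13% = 30.92%.

30.92%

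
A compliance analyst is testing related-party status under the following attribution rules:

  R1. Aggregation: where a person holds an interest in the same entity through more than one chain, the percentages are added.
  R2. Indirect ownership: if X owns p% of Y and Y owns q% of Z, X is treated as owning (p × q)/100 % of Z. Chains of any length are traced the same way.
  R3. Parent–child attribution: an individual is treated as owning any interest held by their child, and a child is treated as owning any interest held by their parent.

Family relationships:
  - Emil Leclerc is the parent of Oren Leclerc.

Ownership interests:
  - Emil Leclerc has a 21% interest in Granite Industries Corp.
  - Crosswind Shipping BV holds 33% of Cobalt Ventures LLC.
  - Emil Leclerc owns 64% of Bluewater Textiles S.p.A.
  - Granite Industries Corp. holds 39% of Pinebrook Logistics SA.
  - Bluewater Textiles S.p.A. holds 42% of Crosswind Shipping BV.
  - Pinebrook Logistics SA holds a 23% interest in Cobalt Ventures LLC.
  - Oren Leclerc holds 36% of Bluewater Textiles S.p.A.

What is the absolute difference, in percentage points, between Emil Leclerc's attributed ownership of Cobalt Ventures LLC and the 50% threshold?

By parent–child attribution (R3), Emil Leclerc is treated as also owning Oren Leclerc's interest in Bluewater Textiles S.p.A, giving 64% + 36% = 100%.
Chain via Bluewater Textiles S.p.A. → Crosswind Shipping BV (R2): 100% × 42% × 33% = 13.86% of Cobalt Ventures LLC.
Chain via Granite Industries Corp. → Pinebrook Logistics SA (R2): 21% × 39% × 23% = 1.8837% of Cobalt Ventures LLC.
Aggregating (R1): 13.86% + 1.8837% = 15.7437%.
15.7437% falls short of the 50% threshold by 34.2563 percentage points.

34.2563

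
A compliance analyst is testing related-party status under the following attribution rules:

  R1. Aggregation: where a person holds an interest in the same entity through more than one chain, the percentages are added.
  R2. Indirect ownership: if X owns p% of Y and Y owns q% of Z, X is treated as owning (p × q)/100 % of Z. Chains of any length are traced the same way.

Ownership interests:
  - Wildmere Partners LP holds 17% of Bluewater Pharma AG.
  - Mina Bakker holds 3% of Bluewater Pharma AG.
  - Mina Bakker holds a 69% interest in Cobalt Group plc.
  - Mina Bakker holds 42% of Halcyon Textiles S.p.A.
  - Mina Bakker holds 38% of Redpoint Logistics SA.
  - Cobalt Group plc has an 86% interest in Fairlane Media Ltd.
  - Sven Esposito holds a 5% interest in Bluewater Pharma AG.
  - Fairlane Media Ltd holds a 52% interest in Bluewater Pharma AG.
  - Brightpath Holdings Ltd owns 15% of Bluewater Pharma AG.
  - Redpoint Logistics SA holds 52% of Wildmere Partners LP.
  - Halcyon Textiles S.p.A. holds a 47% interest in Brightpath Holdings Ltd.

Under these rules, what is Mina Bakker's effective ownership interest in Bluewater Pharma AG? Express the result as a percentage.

40.177%

Chain via Redpoint Logistics SA → Wildmere Partners LP (R2): 38% × 52% × 17% = 3.3592% of Bluewater Pharma AG.
Chain via Cobalt Group plc → Fairlane Media Ltd (R2): 69% × 86% × 52% = 30.8568% of Bluewater Pharma AG.
Chain via Halcyon Textiles S.p.A. → Brightpath Holdings Ltd (R2): 42% × 47% × 15% = 2.961% of Bluewater Pharma AG.
Direct interest in Bluewater Pharma AG: 3%.
Aggregating (R1): 3.3592% + 30.8568% + 2.961% + 3% = 40.177%.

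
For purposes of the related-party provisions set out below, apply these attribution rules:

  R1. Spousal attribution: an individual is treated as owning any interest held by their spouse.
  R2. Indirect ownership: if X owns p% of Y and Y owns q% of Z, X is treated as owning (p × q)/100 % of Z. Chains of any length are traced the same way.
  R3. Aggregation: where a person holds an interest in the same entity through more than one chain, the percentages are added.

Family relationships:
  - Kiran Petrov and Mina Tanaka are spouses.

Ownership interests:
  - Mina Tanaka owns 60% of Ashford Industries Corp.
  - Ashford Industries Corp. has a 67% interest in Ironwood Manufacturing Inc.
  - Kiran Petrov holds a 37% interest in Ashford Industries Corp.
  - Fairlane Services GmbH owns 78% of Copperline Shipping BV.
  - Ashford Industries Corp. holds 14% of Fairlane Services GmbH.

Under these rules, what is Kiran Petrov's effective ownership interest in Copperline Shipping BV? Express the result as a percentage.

By spousal attribution (R1), Kiran Petrov is treated as also owning Mina Tanaka's interest in Ashford Industries Corp, giving 37% + 60% = 97%.
Chain via Ashford Industries Corp. → Fairlane Services GmbH (R2): 97% × 14% × 78% = 10.5924% of Copperline Shipping BV.

10.5924%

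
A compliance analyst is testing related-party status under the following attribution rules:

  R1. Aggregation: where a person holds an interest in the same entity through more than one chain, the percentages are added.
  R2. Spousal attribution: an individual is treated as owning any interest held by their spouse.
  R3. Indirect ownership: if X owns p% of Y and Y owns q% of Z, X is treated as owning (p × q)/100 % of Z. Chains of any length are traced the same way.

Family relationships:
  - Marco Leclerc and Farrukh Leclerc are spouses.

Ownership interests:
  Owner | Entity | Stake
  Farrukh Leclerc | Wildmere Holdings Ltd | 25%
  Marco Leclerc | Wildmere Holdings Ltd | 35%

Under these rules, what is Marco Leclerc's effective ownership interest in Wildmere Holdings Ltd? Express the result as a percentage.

By spousal attribution (R2), Marco Leclerc is treated as also owning Farrukh Leclerc's interest in Wildmere Holdings Ltd, giving 35% + 25% = 60%.
Direct interest in Wildmere Holdings Ltd: 60%.

60%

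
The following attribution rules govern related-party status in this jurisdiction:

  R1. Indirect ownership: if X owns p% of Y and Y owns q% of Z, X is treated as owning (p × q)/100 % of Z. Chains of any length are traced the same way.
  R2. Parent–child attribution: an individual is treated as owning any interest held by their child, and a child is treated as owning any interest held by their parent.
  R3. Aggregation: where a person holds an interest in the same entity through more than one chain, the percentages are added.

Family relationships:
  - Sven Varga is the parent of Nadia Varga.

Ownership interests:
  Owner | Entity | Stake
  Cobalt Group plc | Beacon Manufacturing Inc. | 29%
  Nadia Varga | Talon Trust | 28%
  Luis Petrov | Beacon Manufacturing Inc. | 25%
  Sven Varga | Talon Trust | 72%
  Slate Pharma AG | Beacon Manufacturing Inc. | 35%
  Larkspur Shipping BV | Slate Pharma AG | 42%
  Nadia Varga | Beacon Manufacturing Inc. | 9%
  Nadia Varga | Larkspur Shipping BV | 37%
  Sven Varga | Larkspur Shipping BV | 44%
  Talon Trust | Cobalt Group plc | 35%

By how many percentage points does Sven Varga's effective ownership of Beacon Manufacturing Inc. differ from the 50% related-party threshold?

By parent–child attribution (R2), Sven Varga is treated as also owning Nadia Varga's interest in Talon Trust, giving 72% + 28% = 100%.
By parent–child attribution (R2), Sven Varga is treated as also owning Nadia Varga's interest in Larkspur Shipping BV, giving 44% + 37% = 81%.
By parent–child attribution (R2), Sven Varga is treated as owning Nadia Varga's 9% interest in Beacon Manufacturing Inc.
Chain via Talon Trust → Cobalt Group plc (R1): 100% × 35% × 29% = 10.15% of Beacon Manufacturing Inc.
Chain via Larkspur Shipping BV → Slate Pharma AG (R1): 81% × 42% × 35% = 11.907% of Beacon Manufacturing Inc.
Direct interest in Beacon Manufacturing Inc: 9%.
Aggregating (R3): 10.15% + 11.907% + 9% = 31.057%.
31.057% falls short of the 50% threshold by 18.943 percentage points.

18.943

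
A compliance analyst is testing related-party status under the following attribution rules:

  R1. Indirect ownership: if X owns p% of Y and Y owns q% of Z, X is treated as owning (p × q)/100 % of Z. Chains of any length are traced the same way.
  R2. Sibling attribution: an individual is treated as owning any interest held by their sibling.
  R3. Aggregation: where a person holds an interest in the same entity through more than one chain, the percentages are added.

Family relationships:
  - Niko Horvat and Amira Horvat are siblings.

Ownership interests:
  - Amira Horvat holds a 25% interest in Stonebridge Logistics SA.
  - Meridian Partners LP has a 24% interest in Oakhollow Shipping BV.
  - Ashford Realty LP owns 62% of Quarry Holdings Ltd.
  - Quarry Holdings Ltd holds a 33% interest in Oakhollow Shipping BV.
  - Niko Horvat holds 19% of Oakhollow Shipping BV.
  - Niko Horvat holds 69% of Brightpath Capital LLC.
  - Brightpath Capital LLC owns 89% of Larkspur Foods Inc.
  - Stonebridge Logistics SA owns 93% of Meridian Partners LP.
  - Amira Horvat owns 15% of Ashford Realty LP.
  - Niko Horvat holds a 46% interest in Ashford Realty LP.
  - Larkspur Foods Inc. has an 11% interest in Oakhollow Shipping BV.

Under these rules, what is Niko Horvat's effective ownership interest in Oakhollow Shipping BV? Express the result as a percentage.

43.8157%

By sibling attribution (R2), Niko Horvat is treated as also owning Amira Horvat's interest in Ashford Realty LP, giving 46% + 15% = 61%.
By sibling attribution (R2), Niko Horvat is treated as owning Amira Horvat's 25% interest in Stonebridge Logistics SA.
Chain via Ashford Realty LP → Quarry Holdings Ltd (R1): 61% × 62% × 33% = 12.4806% of Oakhollow Shipping BV.
Chain via Brightpath Capital LLC → Larkspur Foods Inc. (R1): 69% × 89% × 11% = 6.7551% of Oakhollow Shipping BV.
Direct interest in Oakhollow Shipping BV: 19%.
Chain via Stonebridge Logistics SA → Meridian Partners LP (R1): 25% × 93% × 24% = 5.58% of Oakhollow Shipping BV.
Aggregating (R3): 12.4806% + 6.7551% + 19% + 5.58% = 43.8157%.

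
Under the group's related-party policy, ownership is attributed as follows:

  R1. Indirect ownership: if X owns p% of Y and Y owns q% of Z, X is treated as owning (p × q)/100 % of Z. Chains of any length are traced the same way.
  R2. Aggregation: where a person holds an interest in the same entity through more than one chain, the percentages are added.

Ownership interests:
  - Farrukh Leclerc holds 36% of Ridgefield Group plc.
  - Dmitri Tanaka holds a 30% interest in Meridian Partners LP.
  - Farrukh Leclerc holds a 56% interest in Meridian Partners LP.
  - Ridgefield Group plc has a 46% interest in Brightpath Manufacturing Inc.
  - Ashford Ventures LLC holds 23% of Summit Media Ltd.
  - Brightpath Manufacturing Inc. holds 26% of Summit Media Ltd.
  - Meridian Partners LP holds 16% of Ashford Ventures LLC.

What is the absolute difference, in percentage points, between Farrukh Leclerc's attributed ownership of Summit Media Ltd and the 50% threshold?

43.6336

Chain via Ridgefield Group plc → Brightpath Manufacturing Inc. (R1): 36% × 46% × 26% = 4.3056% of Summit Media Ltd.
Chain via Meridian Partners LP → Ashford Ventures LLC (R1): 56% × 16% × 23% = 2.0608% of Summit Media Ltd.
Aggregating (R2): 4.3056% + 2.0608% = 6.3664%.
6.3664% falls short of the 50% threshold by 43.6336 percentage points.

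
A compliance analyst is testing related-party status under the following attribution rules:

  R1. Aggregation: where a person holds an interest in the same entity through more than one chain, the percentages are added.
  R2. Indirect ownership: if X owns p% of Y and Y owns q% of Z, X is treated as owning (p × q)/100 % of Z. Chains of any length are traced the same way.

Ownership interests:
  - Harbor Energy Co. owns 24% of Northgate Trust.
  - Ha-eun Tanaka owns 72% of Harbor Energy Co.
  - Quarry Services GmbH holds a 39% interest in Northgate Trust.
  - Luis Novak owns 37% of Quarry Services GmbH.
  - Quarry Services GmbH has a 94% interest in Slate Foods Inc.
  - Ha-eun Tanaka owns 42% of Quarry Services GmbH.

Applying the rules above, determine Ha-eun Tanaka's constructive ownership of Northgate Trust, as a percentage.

Chain via Quarry Services GmbH (R2): 42% × 39% = 16.38% of Northgate Trust.
Chain via Harbor Energy Co. (R2): 72% × 24% = 17.28% of Northgate Trust.
Aggregating (R1): 16.38% + 17.28% = 33.66%.

33.66%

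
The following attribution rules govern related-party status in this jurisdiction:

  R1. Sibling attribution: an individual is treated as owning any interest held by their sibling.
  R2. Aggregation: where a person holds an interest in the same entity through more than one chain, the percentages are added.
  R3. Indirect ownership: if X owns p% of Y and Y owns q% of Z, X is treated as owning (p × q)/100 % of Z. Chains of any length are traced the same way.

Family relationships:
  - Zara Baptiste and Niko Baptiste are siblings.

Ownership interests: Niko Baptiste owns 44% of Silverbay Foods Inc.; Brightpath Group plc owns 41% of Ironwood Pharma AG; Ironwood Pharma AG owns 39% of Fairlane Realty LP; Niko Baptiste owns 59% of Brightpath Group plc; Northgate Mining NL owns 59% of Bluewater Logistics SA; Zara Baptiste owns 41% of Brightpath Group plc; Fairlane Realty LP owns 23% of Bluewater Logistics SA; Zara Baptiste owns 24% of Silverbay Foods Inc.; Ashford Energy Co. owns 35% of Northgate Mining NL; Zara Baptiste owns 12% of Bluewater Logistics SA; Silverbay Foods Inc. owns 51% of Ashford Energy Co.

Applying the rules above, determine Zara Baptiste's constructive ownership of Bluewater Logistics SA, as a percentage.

22.83912%

By sibling attribution (R1), Zara Baptiste is treated as also owning Niko Baptiste's interest in Silverbay Foods Inc, giving 24% + 44% = 68%.
By sibling attribution (R1), Zara Baptiste is treated as also owning Niko Baptiste's interest in Brightpath Group plc, giving 41% + 59% = 100%.
Chain via Silverbay Foods Inc. → Ashford Energy Co. → Northgate Mining NL (R3): 68% × 51% × 35% × 59% = 7.16142% of Bluewater Logistics SA.
Chain via Brightpath Group plc → Ironwood Pharma AG → Fairlane Realty LP (R3): 100% × 41% × 39% × 23% = 3.6777% of Bluewater Logistics SA.
Direct interest in Bluewater Logistics SA: 12%.
Aggregating (R2): 7.16142% + 3.6777% + 12% = 22.83912%.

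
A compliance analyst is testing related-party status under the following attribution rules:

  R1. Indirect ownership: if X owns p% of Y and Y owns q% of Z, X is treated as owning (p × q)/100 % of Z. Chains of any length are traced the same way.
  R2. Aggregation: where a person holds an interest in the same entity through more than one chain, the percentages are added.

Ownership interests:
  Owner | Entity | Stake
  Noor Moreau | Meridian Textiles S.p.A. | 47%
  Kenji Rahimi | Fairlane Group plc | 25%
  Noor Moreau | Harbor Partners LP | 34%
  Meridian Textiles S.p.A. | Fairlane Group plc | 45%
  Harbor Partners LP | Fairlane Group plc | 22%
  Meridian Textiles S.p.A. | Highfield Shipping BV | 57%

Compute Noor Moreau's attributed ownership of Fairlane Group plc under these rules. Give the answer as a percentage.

28.63%

Chain via Meridian Textiles S.p.A. (R1): 47% × 45% = 21.15% of Fairlane Group plc.
Chain via Harbor Partners LP (R1): 34% × 22% = 7.48% of Fairlane Group plc.
Aggregating (R2): 21.15% + 7.48% = 28.63%.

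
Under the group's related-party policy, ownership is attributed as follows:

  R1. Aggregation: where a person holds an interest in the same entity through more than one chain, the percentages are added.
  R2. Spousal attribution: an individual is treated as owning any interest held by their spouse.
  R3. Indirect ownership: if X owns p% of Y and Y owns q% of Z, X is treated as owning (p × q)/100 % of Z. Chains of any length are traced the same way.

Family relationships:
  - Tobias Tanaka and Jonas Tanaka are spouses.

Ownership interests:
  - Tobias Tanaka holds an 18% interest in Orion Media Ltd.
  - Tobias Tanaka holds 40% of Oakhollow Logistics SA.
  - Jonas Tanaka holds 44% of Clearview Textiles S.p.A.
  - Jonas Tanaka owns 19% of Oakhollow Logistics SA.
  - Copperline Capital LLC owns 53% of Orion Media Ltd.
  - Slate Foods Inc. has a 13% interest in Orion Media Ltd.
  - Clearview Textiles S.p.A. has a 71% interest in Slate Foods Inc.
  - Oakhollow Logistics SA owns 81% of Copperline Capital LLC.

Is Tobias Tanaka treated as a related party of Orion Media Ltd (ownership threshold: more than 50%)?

No

By spousal attribution (R2), Tobias Tanaka is treated as also owning Jonas Tanaka's interest in Oakhollow Logistics SA, giving 40% + 19% = 59%.
By spousal attribution (R2), Tobias Tanaka is treated as owning Jonas Tanaka's 44% interest in Clearview Textiles S.p.A.
Chain via Oakhollow Logistics SA → Copperline Capital LLC (R3): 59% × 81% × 53% = 25.3287% of Orion Media Ltd.
Direct interest in Orion Media Ltd: 18%.
Chain via Clearview Textiles S.p.A. → Slate Foods Inc. (R3): 44% × 71% × 13% = 4.0612% of Orion Media Ltd.
Aggregating (R1): 25.3287% + 18% + 4.0612% = 47.3899%.
47.3899% does not exceed the 50% threshold, so Tobias is not a related party to Orion Media Ltd.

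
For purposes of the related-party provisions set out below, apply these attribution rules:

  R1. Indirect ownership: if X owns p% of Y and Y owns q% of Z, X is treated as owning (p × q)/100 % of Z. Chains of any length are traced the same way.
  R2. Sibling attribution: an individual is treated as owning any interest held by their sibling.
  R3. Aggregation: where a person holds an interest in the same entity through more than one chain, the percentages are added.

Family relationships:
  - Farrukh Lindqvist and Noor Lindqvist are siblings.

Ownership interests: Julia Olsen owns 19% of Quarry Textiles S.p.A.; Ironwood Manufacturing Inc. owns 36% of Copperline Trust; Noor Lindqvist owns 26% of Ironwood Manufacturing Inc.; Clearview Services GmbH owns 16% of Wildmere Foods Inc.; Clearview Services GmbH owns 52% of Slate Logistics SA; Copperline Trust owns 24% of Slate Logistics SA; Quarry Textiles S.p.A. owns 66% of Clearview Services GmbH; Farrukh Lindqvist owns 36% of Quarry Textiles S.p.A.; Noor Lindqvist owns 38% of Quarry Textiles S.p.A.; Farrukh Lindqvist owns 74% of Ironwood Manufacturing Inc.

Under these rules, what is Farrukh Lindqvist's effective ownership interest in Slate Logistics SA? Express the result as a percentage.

By sibling attribution (R2), Farrukh Lindqvist is treated as also owning Noor Lindqvist's interest in Ironwood Manufacturing Inc, giving 74% + 26% = 100%.
By sibling attribution (R2), Farrukh Lindqvist is treated as also owning Noor Lindqvist's interest in Quarry Textiles S.p.A, giving 36% + 38% = 74%.
Chain via Ironwood Manufacturing Inc. → Copperline Trust (R1): 100% × 36% × 24% = 8.64% of Slate Logistics SA.
Chain via Quarry Textiles S.p.A. → Clearview Services GmbH (R1): 74% × 66% × 52% = 25.3968% of Slate Logistics SA.
Aggregating (R3): 8.64% + 25.3968% = 34.0368%.

34.0368%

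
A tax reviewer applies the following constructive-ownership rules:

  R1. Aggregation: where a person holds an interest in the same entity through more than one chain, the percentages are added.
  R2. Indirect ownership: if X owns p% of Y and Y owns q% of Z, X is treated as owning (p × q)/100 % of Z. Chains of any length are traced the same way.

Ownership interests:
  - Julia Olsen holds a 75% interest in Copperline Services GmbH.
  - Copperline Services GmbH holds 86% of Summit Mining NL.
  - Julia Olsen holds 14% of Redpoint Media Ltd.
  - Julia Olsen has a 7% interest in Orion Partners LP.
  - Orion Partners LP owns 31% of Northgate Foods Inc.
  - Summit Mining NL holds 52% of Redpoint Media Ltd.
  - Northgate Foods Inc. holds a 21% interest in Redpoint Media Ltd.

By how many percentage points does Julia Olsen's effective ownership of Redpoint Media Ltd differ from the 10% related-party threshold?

Chain via Orion Partners LP → Northgate Foods Inc. (R2): 7% × 31% × 21% = 0.4557% of Redpoint Media Ltd.
Chain via Copperline Services GmbH → Summit Mining NL (R2): 75% × 86% × 52% = 33.54% of Redpoint Media Ltd.
Direct interest in Redpoint Media Ltd: 14%.
Aggregating (R1): 0.4557% + 33.54% + 14% = 47.9957%.
47.9957% exceeds the 10% threshold by 37.9957 percentage points.

37.9957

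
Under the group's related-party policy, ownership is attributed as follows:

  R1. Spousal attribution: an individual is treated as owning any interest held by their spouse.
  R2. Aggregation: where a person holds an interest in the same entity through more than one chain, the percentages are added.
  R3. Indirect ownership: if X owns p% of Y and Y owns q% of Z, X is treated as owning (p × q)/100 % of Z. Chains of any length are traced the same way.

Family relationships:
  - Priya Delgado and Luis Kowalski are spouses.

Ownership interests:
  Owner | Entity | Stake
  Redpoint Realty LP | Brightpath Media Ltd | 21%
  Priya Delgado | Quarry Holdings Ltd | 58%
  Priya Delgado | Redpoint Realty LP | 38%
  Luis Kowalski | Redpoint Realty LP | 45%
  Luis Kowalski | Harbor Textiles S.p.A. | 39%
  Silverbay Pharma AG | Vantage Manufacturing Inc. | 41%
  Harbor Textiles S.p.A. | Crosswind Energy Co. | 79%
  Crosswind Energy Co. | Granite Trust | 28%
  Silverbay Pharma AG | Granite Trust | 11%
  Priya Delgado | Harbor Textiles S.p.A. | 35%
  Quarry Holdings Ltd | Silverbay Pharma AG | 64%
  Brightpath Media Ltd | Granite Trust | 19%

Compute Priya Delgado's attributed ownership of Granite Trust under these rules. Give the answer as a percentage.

23.7637%

By spousal attribution (R1), Priya Delgado is treated as also owning Luis Kowalski's interest in Redpoint Realty LP, giving 38% + 45% = 83%.
By spousal attribution (R1), Priya Delgado is treated as also owning Luis Kowalski's interest in Harbor Textiles S.p.A, giving 35% + 39% = 74%.
Chain via Redpoint Realty LP → Brightpath Media Ltd (R3): 83% × 21% × 19% = 3.3117% of Granite Trust.
Chain via Harbor Textiles S.p.A. → Crosswind Energy Co. (R3): 74% × 79% × 28% = 16.3688% of Granite Trust.
Chain via Quarry Holdings Ltd → Silverbay Pharma AG (R3): 58% × 64% × 11% = 4.0832% of Granite Trust.
Aggregating (R2): 3.3117% + 16.3688% + 4.0832% = 23.7637%.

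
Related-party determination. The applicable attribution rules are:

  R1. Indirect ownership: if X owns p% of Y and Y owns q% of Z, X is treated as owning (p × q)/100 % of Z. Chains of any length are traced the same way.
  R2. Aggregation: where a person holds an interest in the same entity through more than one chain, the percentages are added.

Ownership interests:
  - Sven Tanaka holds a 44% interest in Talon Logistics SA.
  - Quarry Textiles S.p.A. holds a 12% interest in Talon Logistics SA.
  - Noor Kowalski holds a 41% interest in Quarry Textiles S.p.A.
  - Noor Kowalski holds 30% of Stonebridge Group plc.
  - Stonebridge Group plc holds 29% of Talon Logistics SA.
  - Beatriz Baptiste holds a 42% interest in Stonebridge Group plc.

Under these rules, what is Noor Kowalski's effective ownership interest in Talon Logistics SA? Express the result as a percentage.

Chain via Stonebridge Group plc (R1): 30% × 29% = 8.7% of Talon Logistics SA.
Chain via Quarry Textiles S.p.A. (R1): 41% × 12% = 4.92% of Talon Logistics SA.
Aggregating (R2): 8.7% + 4.92% = 13.62%.

13.62%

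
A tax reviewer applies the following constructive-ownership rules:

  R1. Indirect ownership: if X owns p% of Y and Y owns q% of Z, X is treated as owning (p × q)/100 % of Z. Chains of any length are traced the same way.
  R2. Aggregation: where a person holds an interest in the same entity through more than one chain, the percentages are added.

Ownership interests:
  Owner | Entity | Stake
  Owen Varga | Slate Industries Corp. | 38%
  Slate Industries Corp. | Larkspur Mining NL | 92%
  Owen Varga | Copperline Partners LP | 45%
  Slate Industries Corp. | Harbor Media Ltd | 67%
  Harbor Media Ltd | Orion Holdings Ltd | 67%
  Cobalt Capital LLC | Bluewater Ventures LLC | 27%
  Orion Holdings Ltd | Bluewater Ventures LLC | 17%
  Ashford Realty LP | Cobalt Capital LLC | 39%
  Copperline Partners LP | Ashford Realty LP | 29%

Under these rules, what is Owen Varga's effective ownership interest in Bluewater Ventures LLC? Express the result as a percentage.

4.274059%

Chain via Copperline Partners LP → Ashford Realty LP → Cobalt Capital LLC (R1): 45% × 29% × 39% × 27% = 1.374165% of Bluewater Ventures LLC.
Chain via Slate Industries Corp. → Harbor Media Ltd → Orion Holdings Ltd (R1): 38% × 67% × 67% × 17% = 2.899894% of Bluewater Ventures LLC.
Aggregating (R2): 1.374165% + 2.899894% = 4.274059%.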